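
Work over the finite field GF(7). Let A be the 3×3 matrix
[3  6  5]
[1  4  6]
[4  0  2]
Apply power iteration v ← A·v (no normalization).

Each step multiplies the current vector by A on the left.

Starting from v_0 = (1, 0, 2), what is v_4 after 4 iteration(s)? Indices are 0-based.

v_0 = (1, 0, 2).
v_1 = A·v_0 = (6, 6, 1).
v_2 = A·v_1 = (3, 1, 5).
v_3 = A·v_2 = (5, 2, 1).
v_4 = A·v_3 = (4, 5, 1).

v_4 = (4, 5, 1)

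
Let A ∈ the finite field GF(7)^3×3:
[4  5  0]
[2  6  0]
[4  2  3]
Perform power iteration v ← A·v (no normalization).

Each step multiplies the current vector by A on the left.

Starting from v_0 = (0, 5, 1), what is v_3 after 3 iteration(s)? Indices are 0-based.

v_0 = (0, 5, 1).
v_1 = A·v_0 = (4, 2, 6).
v_2 = A·v_1 = (5, 6, 3).
v_3 = A·v_2 = (1, 4, 6).

v_3 = (1, 4, 6)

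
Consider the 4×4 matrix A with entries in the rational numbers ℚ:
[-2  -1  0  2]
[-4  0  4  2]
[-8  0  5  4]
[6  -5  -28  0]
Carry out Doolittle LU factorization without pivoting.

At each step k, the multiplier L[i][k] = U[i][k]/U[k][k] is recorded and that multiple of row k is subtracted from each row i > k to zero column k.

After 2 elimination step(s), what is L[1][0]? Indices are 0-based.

Step 1: pivot at (0,0) is -2.
  row1 ← row1 − (2)·row0  ⇒  L[1][0]=2, U row1=(0, 2, 4, -2)
  row2 ← row2 − (4)·row0  ⇒  L[2][0]=4, U row2=(0, 4, 5, -4)
  row3 ← row3 − (-3)·row0  ⇒  L[3][0]=-3, U row3=(0, -8, -28, 6)
Step 2: pivot at (1,1) is 2.
  row2 ← row2 − (2)·row1  ⇒  L[2][1]=2, U row2=(0, 0, -3, 0)
  row3 ← row3 − (-4)·row1  ⇒  L[3][1]=-4, U row3=(0, 0, -12, -2)

L[1][0] = 2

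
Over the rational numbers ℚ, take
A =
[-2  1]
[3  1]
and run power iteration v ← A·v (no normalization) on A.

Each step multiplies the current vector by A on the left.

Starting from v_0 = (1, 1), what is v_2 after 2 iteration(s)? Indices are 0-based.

v_0 = (1, 1).
v_1 = A·v_0 = (-1, 4).
v_2 = A·v_1 = (6, 1).

v_2 = (6, 1)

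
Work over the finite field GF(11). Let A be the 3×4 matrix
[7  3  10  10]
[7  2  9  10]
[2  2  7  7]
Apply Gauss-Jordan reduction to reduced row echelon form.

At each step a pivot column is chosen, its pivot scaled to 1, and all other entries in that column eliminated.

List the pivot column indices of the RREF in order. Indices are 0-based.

step 1: normalize row 0 (÷7) = (1, 2, 3, 3)
  row 1: subtract 7×row0 = (0, 10, 10, 0)
  row 2: subtract 2×row0 = (0, 9, 1, 1)
step 2: normalize row 1 (÷10) = (0, 1, 1, 0)
  row 0: subtract 2×row1 = (1, 0, 1, 3)
  row 2: subtract 9×row1 = (0, 0, 3, 1)
step 3: normalize row 2 (÷3) = (0, 0, 1, 4)
  row 0: subtract 1×row2 = (1, 0, 0, 10)
  row 1: subtract 1×row2 = (0, 1, 0, 7)

pivot columns: 0, 1, 2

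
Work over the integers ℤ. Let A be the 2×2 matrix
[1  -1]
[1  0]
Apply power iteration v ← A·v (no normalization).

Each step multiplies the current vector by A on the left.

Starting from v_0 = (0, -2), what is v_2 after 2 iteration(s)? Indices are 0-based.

v_2 = (2, 2)

v_0 = (0, -2).
v_1 = A·v_0 = (2, 0).
v_2 = A·v_1 = (2, 2).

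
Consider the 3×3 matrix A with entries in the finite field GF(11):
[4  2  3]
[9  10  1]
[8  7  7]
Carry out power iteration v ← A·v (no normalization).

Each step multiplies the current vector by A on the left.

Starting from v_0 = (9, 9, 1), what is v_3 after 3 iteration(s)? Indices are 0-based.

v_0 = (9, 9, 1).
v_1 = A·v_0 = (2, 7, 10).
v_2 = A·v_1 = (8, 10, 3).
v_3 = A·v_2 = (6, 10, 1).

v_3 = (6, 10, 1)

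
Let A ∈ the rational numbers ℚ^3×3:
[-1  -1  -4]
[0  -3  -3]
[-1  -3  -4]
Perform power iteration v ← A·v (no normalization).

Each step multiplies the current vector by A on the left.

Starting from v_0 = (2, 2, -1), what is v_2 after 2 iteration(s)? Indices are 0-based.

v_0 = (2, 2, -1).
v_1 = A·v_0 = (0, -3, -4).
v_2 = A·v_1 = (19, 21, 25).

v_2 = (19, 21, 25)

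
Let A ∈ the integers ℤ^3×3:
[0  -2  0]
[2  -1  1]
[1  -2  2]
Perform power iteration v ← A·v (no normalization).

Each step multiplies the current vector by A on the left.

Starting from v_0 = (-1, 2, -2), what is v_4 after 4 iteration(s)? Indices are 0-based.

v_0 = (-1, 2, -2).
v_1 = A·v_0 = (-4, -6, -9).
v_2 = A·v_1 = (12, -11, -10).
v_3 = A·v_2 = (22, 25, 14).
v_4 = A·v_3 = (-50, 33, 0).

v_4 = (-50, 33, 0)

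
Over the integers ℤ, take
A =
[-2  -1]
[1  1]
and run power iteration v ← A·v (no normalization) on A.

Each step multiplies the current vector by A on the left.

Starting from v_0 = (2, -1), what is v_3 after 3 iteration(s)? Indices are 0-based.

v_3 = (-8, 3)

v_0 = (2, -1).
v_1 = A·v_0 = (-3, 1).
v_2 = A·v_1 = (5, -2).
v_3 = A·v_2 = (-8, 3).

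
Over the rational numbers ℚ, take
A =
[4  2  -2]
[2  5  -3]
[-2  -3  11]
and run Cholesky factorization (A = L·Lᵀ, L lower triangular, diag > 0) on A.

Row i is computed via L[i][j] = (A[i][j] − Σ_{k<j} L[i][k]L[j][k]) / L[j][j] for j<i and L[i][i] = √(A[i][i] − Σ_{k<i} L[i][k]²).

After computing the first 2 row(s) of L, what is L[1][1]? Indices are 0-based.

L[1][1] = 2

Step 1: L[0][0] = √(4) = 2.
  L[1][0] = (2) / L[0][0] = 1.
Step 2: L[1][1] = √(4) = 2.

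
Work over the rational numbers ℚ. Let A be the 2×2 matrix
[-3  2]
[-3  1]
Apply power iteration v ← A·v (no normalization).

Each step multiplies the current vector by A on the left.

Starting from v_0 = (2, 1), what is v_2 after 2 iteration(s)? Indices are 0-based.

v_2 = (2, 7)

v_0 = (2, 1).
v_1 = A·v_0 = (-4, -5).
v_2 = A·v_1 = (2, 7).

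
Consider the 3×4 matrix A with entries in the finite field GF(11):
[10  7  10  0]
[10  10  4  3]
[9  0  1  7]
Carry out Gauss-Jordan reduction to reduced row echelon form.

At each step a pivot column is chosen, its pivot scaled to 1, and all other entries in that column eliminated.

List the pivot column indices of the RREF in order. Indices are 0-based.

step 1: normalize row 0 (÷10) = (1, 4, 1, 0)
  row 1: subtract 10×row0 = (0, 3, 5, 3)
  row 2: subtract 9×row0 = (0, 8, 3, 7)
step 2: normalize row 1 (÷3) = (0, 1, 9, 1)
  row 0: subtract 4×row1 = (1, 0, 9, 7)
  row 2: subtract 8×row1 = (0, 0, 8, 10)
step 3: normalize row 2 (÷8) = (0, 0, 1, 4)
  row 0: subtract 9×row2 = (1, 0, 0, 4)
  row 1: subtract 9×row2 = (0, 1, 0, 9)

pivot columns: 0, 1, 2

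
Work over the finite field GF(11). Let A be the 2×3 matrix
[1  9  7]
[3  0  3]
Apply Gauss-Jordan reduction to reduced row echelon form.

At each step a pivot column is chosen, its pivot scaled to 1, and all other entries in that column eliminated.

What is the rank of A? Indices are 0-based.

rank = 2

step 1: normalize row 0 (÷1) = (1, 9, 7)
  row 1: subtract 3×row0 = (0, 6, 4)
step 2: normalize row 1 (÷6) = (0, 1, 8)
  row 0: subtract 9×row1 = (1, 0, 1)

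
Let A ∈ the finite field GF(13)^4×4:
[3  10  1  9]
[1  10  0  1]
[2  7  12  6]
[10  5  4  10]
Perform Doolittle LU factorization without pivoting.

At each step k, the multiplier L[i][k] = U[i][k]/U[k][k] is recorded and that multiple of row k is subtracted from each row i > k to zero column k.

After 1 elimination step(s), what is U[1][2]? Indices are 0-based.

U[1][2] = 4

k=0: U[0][0]=3
  eliminate (1,0): mult=9, new row 1: (0, 11, 4, 11); set L[1][0]=9
  eliminate (2,0): mult=5, new row 2: (0, 9, 7, 0); set L[2][0]=5
  eliminate (3,0): mult=12, new row 3: (0, 2, 5, 6); set L[3][0]=12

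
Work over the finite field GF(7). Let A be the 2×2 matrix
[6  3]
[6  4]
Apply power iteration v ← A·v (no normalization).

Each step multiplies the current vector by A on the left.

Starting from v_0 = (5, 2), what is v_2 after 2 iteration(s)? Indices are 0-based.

v_0 = (5, 2).
v_1 = A·v_0 = (1, 3).
v_2 = A·v_1 = (1, 4).

v_2 = (1, 4)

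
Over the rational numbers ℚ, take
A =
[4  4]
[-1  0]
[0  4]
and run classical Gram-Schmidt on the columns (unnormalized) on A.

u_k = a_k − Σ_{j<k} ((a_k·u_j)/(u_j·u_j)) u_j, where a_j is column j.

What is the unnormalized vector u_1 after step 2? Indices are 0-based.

u_1 = (4/17, 16/17, 4)

Step 1: u_0 = a_0 = (4, -1, 0).
Step 2: u_1 = a_1 − (16/17)·u_0 = (4/17, 16/17, 4).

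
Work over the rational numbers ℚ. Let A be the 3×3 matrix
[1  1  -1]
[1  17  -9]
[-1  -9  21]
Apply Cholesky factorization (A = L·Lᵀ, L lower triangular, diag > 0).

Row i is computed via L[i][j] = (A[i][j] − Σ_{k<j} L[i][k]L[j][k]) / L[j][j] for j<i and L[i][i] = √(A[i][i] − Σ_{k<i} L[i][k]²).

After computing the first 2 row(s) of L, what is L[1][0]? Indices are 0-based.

Step 1: L[0][0] = √(1) = 1.
  L[1][0] = (1) / L[0][0] = 1.
Step 2: L[1][1] = √(16) = 4.

L[1][0] = 1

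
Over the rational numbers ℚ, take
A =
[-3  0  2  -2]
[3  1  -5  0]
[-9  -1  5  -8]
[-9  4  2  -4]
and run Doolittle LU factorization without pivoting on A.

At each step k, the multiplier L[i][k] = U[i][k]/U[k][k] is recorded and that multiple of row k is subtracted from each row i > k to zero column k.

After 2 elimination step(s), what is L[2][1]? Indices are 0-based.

L[2][1] = -1

Step 1: pivot at (0,0) is -3.
  row1 ← row1 − (-1)·row0  ⇒  L[1][0]=-1, U row1=(0, 1, -3, -2)
  row2 ← row2 − (3)·row0  ⇒  L[2][0]=3, U row2=(0, -1, -1, -2)
  row3 ← row3 − (3)·row0  ⇒  L[3][0]=3, U row3=(0, 4, -4, 2)
Step 2: pivot at (1,1) is 1.
  row2 ← row2 − (-1)·row1  ⇒  L[2][1]=-1, U row2=(0, 0, -4, -4)
  row3 ← row3 − (4)·row1  ⇒  L[3][1]=4, U row3=(0, 0, 8, 10)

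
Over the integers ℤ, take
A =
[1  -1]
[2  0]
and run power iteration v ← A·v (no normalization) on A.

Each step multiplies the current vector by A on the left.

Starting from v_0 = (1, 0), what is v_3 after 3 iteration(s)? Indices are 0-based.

v_3 = (-3, -2)

v_0 = (1, 0).
v_1 = A·v_0 = (1, 2).
v_2 = A·v_1 = (-1, 2).
v_3 = A·v_2 = (-3, -2).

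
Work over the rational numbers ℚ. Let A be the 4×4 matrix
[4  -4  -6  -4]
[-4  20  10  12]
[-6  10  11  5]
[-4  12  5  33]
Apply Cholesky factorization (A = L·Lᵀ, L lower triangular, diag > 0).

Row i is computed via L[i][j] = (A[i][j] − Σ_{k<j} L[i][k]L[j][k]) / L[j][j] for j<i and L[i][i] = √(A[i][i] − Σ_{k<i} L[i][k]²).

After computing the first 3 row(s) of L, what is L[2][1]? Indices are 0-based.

L[2][1] = 1

Step 1: L[0][0] = √(4) = 2.
  L[1][0] = (-4) / L[0][0] = -2.
Step 2: L[1][1] = √(16) = 4.
  L[2][0] = (-6) / L[0][0] = -3.
  L[2][1] = (4) / L[1][1] = 1.
Step 3: L[2][2] = √(1) = 1.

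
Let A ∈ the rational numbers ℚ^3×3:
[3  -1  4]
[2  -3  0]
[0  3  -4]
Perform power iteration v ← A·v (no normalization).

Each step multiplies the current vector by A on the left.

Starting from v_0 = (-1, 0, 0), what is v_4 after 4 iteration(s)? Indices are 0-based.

v_4 = (-25, -48, -138)

v_0 = (-1, 0, 0).
v_1 = A·v_0 = (-3, -2, 0).
v_2 = A·v_1 = (-7, 0, -6).
v_3 = A·v_2 = (-45, -14, 24).
v_4 = A·v_3 = (-25, -48, -138).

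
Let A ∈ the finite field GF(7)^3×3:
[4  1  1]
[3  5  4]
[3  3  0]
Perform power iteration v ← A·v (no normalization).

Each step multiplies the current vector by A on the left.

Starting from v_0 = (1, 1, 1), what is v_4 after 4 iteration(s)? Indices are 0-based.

v_0 = (1, 1, 1).
v_1 = A·v_0 = (6, 5, 6).
v_2 = A·v_1 = (0, 4, 5).
v_3 = A·v_2 = (2, 5, 5).
v_4 = A·v_3 = (4, 2, 0).

v_4 = (4, 2, 0)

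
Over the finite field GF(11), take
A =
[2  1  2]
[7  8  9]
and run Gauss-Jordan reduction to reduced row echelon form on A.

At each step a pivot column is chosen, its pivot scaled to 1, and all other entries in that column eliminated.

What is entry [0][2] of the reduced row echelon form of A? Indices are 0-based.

[1] R0 /= 2  ⇒  (1, 6, 1)
     R1 -= 7·R0  ⇒  (0, 10, 2)
[2] R1 /= 10  ⇒  (0, 1, 9)
     R0 -= 6·R1  ⇒  (1, 0, 2)

M[0][2] = 2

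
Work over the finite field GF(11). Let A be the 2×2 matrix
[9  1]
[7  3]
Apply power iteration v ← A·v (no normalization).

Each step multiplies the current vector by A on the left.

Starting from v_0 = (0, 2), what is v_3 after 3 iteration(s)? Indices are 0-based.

v_0 = (0, 2).
v_1 = A·v_0 = (2, 6).
v_2 = A·v_1 = (2, 10).
v_3 = A·v_2 = (6, 0).

v_3 = (6, 0)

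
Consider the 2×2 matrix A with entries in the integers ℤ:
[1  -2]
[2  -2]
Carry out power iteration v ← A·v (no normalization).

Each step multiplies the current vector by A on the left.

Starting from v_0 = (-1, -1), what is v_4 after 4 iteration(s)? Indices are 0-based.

v_0 = (-1, -1).
v_1 = A·v_0 = (1, 0).
v_2 = A·v_1 = (1, 2).
v_3 = A·v_2 = (-3, -2).
v_4 = A·v_3 = (1, -2).

v_4 = (1, -2)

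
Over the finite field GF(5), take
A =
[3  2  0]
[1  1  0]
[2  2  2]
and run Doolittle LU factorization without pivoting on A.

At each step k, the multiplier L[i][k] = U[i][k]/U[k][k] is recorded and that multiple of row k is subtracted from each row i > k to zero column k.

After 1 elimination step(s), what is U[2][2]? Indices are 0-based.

U[2][2] = 2

[col 0] pivot 3
  R1 -= 2*R0 → (0, 2, 0)  (L[1][0] := 2)
  R2 -= 4*R0 → (0, 4, 2)  (L[2][0] := 4)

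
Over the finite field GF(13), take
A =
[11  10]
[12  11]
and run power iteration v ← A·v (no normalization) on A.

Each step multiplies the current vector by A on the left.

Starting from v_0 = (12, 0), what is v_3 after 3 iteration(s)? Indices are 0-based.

v_3 = (0, 2)

v_0 = (12, 0).
v_1 = A·v_0 = (2, 1).
v_2 = A·v_1 = (6, 9).
v_3 = A·v_2 = (0, 2).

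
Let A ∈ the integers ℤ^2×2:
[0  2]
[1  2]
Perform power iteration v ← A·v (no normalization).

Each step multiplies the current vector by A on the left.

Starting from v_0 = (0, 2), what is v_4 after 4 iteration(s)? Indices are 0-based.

v_4 = (64, 88)

v_0 = (0, 2).
v_1 = A·v_0 = (4, 4).
v_2 = A·v_1 = (8, 12).
v_3 = A·v_2 = (24, 32).
v_4 = A·v_3 = (64, 88).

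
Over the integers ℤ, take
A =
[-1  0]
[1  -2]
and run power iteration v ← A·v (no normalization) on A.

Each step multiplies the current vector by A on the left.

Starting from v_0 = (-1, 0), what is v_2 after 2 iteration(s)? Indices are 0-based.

v_2 = (-1, 3)

v_0 = (-1, 0).
v_1 = A·v_0 = (1, -1).
v_2 = A·v_1 = (-1, 3).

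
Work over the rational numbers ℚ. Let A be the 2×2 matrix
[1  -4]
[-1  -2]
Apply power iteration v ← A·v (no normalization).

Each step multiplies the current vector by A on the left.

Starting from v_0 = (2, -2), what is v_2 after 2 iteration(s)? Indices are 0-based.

v_0 = (2, -2).
v_1 = A·v_0 = (10, 2).
v_2 = A·v_1 = (2, -14).

v_2 = (2, -14)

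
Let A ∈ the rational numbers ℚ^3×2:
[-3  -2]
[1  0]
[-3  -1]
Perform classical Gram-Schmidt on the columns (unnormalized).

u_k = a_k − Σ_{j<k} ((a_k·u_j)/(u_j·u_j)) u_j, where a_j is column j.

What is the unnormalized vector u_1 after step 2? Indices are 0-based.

u_1 = (-11/19, -9/19, 8/19)

Step 1: u_0 = a_0 = (-3, 1, -3).
Step 2: u_1 = a_1 − (9/19)·u_0 = (-11/19, -9/19, 8/19).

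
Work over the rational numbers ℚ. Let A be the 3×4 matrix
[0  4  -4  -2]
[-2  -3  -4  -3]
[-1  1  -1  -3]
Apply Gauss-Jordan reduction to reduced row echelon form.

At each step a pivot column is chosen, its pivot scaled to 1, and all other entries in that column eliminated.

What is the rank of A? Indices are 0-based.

rank = 3

[1] R0 <-> R1
[1] R0 /= -2  ⇒  (1, 3/2, 2, 3/2)
     R2 -= -1·R0  ⇒  (0, 5/2, 1, -3/2)
[2] R1 /= 4  ⇒  (0, 1, -1, -1/2)
     R0 -= 3/2·R1  ⇒  (1, 0, 7/2, 9/4)
     R2 -= 5/2·R1  ⇒  (0, 0, 7/2, -1/4)
[3] R2 /= 7/2  ⇒  (0, 0, 1, -1/14)
     R0 -= 7/2·R2  ⇒  (1, 0, 0, 5/2)
     R1 -= -1·R2  ⇒  (0, 1, 0, -4/7)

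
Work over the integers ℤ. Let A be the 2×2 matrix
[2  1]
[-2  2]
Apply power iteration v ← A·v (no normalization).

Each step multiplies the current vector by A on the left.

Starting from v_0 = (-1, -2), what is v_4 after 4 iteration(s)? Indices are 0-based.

v_0 = (-1, -2).
v_1 = A·v_0 = (-4, -2).
v_2 = A·v_1 = (-10, 4).
v_3 = A·v_2 = (-16, 28).
v_4 = A·v_3 = (-4, 88).

v_4 = (-4, 88)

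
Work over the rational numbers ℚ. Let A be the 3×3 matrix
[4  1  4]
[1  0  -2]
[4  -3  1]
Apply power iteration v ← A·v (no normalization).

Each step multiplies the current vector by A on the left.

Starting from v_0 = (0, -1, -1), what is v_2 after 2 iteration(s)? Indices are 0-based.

v_0 = (0, -1, -1).
v_1 = A·v_0 = (-5, 2, 2).
v_2 = A·v_1 = (-10, -9, -24).

v_2 = (-10, -9, -24)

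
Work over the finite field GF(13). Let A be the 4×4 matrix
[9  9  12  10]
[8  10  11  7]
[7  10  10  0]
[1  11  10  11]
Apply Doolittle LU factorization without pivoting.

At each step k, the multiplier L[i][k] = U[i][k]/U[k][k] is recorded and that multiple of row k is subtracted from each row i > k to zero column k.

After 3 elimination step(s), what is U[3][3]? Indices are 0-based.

U[3][3] = 6

Step 1: pivot at (0,0) is 9.
  row1 ← row1 − (11)·row0  ⇒  L[1][0]=11, U row1=(0, 2, 9, 1)
  row2 ← row2 − (8)·row0  ⇒  L[2][0]=8, U row2=(0, 3, 5, 11)
  row3 ← row3 − (3)·row0  ⇒  L[3][0]=3, U row3=(0, 10, 0, 7)
Step 2: pivot at (1,1) is 2.
  row2 ← row2 − (8)·row1  ⇒  L[2][1]=8, U row2=(0, 0, 11, 3)
  row3 ← row3 − (5)·row1  ⇒  L[3][1]=5, U row3=(0, 0, 7, 2)
Step 3: pivot at (2,2) is 11.
  row3 ← row3 − (3)·row2  ⇒  L[3][2]=3, U row3=(0, 0, 0, 6)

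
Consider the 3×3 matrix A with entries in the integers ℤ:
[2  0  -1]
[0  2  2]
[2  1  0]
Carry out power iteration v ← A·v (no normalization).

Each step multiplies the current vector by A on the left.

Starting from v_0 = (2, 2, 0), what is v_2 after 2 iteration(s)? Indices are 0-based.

v_0 = (2, 2, 0).
v_1 = A·v_0 = (4, 4, 6).
v_2 = A·v_1 = (2, 20, 12).

v_2 = (2, 20, 12)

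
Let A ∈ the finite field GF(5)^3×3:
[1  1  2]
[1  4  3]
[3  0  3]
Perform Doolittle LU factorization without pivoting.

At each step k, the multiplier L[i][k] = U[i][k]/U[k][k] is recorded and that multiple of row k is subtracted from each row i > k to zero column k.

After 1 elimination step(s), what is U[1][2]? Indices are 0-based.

k=0: U[0][0]=1
  eliminate (1,0): mult=1, new row 1: (0, 3, 1); set L[1][0]=1
  eliminate (2,0): mult=3, new row 2: (0, 2, 2); set L[2][0]=3

U[1][2] = 1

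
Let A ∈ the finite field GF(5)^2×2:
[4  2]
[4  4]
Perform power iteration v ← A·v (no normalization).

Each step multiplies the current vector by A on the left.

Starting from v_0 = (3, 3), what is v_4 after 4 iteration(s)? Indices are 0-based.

v_4 = (3, 2)

v_0 = (3, 3).
v_1 = A·v_0 = (3, 4).
v_2 = A·v_1 = (0, 3).
v_3 = A·v_2 = (1, 2).
v_4 = A·v_3 = (3, 2).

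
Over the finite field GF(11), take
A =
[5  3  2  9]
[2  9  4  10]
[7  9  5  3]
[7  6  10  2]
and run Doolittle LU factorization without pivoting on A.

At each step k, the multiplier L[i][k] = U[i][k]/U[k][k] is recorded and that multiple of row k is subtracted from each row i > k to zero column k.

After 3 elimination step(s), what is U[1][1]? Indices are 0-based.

U[1][1] = 10

k=0: U[0][0]=5
  eliminate (1,0): mult=7, new row 1: (0, 10, 1, 2); set L[1][0]=7
  eliminate (2,0): mult=8, new row 2: (0, 7, 0, 8); set L[2][0]=8
  eliminate (3,0): mult=8, new row 3: (0, 4, 5, 7); set L[3][0]=8
k=1: U[1][1]=10
  eliminate (2,1): mult=4, new row 2: (0, 0, 7, 0); set L[2][1]=4
  eliminate (3,1): mult=7, new row 3: (0, 0, 9, 4); set L[3][1]=7
k=2: U[2][2]=7
  eliminate (3,2): mult=6, new row 3: (0, 0, 0, 4); set L[3][2]=6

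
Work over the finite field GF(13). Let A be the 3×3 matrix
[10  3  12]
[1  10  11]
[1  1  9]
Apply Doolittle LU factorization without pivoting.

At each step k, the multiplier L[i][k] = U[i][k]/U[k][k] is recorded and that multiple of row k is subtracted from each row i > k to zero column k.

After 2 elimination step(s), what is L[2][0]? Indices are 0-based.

L[2][0] = 4

[col 0] pivot 10
  R1 -= 4*R0 → (0, 11, 2)  (L[1][0] := 4)
  R2 -= 4*R0 → (0, 2, 0)  (L[2][0] := 4)
[col 1] pivot 11
  R2 -= 12*R1 → (0, 0, 2)  (L[2][1] := 12)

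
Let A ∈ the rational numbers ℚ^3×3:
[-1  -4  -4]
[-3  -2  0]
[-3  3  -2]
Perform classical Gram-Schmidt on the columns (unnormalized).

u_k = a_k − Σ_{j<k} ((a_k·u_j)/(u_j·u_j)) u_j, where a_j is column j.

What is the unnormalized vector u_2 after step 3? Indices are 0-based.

Step 1: u_0 = a_0 = (-1, -3, -3).
Step 2: u_1 = a_1 − (1/19)·u_0 = (-75/19, -35/19, 60/19).
Step 3: u_2 = a_2 − (10/19)·u_0 − (18/55)·u_1 = (-24/11, 24/11, -16/11).

u_2 = (-24/11, 24/11, -16/11)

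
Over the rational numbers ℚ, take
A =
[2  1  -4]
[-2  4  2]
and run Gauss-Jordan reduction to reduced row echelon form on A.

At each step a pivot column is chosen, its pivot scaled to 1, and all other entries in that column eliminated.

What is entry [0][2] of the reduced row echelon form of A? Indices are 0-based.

M[0][2] = -9/5

pivot(0,0)=2: scale R0 → (1, 1/2, -2)
  clear (1,0): R1 −= (-2)R0 → (0, 5, -2)
pivot(1,1)=5: scale R1 → (0, 1, -2/5)
  clear (0,1): R0 −= (1/2)R1 → (1, 0, -9/5)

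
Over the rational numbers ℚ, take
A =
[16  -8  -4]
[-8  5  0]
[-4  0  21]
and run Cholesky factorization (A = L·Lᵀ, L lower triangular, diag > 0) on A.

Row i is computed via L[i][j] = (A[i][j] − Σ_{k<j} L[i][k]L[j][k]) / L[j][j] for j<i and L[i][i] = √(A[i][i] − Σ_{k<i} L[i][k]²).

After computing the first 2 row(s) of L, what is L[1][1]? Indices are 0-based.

L[1][1] = 1

Step 1: L[0][0] = √(16) = 4.
  L[1][0] = (-8) / L[0][0] = -2.
Step 2: L[1][1] = √(1) = 1.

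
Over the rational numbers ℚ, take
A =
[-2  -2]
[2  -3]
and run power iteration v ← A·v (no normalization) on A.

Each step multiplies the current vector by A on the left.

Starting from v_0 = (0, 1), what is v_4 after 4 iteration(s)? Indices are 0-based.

v_4 = (50, -75)

v_0 = (0, 1).
v_1 = A·v_0 = (-2, -3).
v_2 = A·v_1 = (10, 5).
v_3 = A·v_2 = (-30, 5).
v_4 = A·v_3 = (50, -75).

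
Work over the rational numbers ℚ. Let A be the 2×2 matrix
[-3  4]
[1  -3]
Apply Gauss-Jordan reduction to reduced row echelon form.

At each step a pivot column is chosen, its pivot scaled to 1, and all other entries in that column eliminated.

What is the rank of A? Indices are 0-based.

[1] R0 /= -3  ⇒  (1, -4/3)
     R1 -= 1·R0  ⇒  (0, -5/3)
[2] R1 /= -5/3  ⇒  (0, 1)
     R0 -= -4/3·R1  ⇒  (1, 0)

rank = 2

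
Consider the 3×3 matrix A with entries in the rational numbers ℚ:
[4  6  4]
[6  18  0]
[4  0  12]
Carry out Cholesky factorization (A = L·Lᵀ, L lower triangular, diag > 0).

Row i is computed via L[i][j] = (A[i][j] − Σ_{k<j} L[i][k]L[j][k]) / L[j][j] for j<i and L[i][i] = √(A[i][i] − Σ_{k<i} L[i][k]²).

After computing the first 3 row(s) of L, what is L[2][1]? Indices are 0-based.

L[2][1] = -2

Step 1: L[0][0] = √(4) = 2.
  L[1][0] = (6) / L[0][0] = 3.
Step 2: L[1][1] = √(9) = 3.
  L[2][0] = (4) / L[0][0] = 2.
  L[2][1] = (-6) / L[1][1] = -2.
Step 3: L[2][2] = √(4) = 2.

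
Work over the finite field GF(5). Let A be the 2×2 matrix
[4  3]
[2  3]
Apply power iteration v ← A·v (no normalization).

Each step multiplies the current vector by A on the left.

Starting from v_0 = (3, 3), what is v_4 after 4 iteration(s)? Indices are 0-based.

v_4 = (0, 1)

v_0 = (3, 3).
v_1 = A·v_0 = (1, 0).
v_2 = A·v_1 = (4, 2).
v_3 = A·v_2 = (2, 4).
v_4 = A·v_3 = (0, 1).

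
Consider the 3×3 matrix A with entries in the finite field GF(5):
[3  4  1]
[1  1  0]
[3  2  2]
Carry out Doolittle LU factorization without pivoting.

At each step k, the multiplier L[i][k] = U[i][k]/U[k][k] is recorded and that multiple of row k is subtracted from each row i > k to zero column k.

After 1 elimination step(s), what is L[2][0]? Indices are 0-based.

L[2][0] = 1

[col 0] pivot 3
  R1 -= 2*R0 → (0, 3, 3)  (L[1][0] := 2)
  R2 -= 1*R0 → (0, 3, 1)  (L[2][0] := 1)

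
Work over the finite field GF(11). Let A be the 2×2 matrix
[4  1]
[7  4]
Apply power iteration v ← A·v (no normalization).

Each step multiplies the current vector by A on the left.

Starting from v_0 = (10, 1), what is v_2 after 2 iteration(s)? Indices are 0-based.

v_2 = (7, 0)

v_0 = (10, 1).
v_1 = A·v_0 = (8, 8).
v_2 = A·v_1 = (7, 0).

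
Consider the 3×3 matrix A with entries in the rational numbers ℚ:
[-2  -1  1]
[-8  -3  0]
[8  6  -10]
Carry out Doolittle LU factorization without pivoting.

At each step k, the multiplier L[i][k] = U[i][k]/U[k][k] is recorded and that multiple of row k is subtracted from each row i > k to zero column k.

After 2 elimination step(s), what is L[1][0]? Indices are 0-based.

L[1][0] = 4

Step 1: pivot at (0,0) is -2.
  row1 ← row1 − (4)·row0  ⇒  L[1][0]=4, U row1=(0, 1, -4)
  row2 ← row2 − (-4)·row0  ⇒  L[2][0]=-4, U row2=(0, 2, -6)
Step 2: pivot at (1,1) is 1.
  row2 ← row2 − (2)·row1  ⇒  L[2][1]=2, U row2=(0, 0, 2)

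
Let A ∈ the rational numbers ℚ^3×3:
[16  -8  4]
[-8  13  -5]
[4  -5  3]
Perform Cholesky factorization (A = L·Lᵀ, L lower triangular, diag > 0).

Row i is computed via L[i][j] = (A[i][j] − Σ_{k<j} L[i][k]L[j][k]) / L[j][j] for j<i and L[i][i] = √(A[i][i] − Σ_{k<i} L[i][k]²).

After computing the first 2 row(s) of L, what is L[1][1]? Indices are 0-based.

L[1][1] = 3

Step 1: L[0][0] = √(16) = 4.
  L[1][0] = (-8) / L[0][0] = -2.
Step 2: L[1][1] = √(9) = 3.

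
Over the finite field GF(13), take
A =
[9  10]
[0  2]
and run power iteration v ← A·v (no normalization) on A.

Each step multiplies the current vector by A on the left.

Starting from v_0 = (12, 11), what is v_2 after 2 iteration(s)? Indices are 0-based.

v_0 = (12, 11).
v_1 = A·v_0 = (10, 9).
v_2 = A·v_1 = (11, 5).

v_2 = (11, 5)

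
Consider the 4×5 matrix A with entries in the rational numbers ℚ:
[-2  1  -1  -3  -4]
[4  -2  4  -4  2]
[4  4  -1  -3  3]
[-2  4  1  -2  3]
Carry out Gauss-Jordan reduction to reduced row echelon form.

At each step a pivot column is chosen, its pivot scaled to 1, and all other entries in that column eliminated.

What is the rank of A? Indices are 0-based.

step 1: normalize row 0 (÷-2) = (1, -1/2, 1/2, 3/2, 2)
  row 1: subtract 4×row0 = (0, 0, 2, -10, -6)
  row 2: subtract 4×row0 = (0, 6, -3, -9, -5)
  row 3: subtract -2×row0 = (0, 3, 2, 1, 7)
step 2: exchange rows 1,2
step 2: normalize row 1 (÷6) = (0, 1, -1/2, -3/2, -5/6)
  row 0: subtract -1/2×row1 = (1, 0, 1/4, 3/4, 19/12)
  row 3: subtract 3×row1 = (0, 0, 7/2, 11/2, 19/2)
step 3: normalize row 2 (÷2) = (0, 0, 1, -5, -3)
  row 0: subtract 1/4×row2 = (1, 0, 0, 2, 7/3)
  row 1: subtract -1/2×row2 = (0, 1, 0, -4, -7/3)
  row 3: subtract 7/2×row2 = (0, 0, 0, 23, 20)
step 4: normalize row 3 (÷23) = (0, 0, 0, 1, 20/23)
  row 0: subtract 2×row3 = (1, 0, 0, 0, 41/69)
  row 1: subtract -4×row3 = (0, 1, 0, 0, 79/69)
  row 2: subtract -5×row3 = (0, 0, 1, 0, 31/23)

rank = 4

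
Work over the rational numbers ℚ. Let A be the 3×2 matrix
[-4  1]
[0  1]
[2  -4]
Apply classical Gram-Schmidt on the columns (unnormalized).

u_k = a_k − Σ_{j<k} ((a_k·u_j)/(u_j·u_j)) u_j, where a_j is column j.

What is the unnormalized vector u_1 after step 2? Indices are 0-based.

u_1 = (-7/5, 1, -14/5)

Step 1: u_0 = a_0 = (-4, 0, 2).
Step 2: u_1 = a_1 − (-3/5)·u_0 = (-7/5, 1, -14/5).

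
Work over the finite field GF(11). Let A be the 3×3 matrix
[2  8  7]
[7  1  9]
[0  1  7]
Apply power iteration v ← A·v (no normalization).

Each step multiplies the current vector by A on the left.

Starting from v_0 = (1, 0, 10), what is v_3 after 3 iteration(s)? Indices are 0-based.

v_3 = (2, 5, 5)

v_0 = (1, 0, 10).
v_1 = A·v_0 = (6, 9, 4).
v_2 = A·v_1 = (2, 10, 4).
v_3 = A·v_2 = (2, 5, 5).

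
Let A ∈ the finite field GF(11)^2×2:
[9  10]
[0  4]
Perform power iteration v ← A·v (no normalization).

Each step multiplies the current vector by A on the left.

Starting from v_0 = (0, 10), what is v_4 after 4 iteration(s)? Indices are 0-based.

v_0 = (0, 10).
v_1 = A·v_0 = (1, 7).
v_2 = A·v_1 = (2, 6).
v_3 = A·v_2 = (1, 2).
v_4 = A·v_3 = (7, 8).

v_4 = (7, 8)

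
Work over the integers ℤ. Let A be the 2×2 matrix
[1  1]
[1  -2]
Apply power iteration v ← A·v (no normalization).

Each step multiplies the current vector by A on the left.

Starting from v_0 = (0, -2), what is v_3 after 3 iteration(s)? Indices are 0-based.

v_3 = (-8, 22)

v_0 = (0, -2).
v_1 = A·v_0 = (-2, 4).
v_2 = A·v_1 = (2, -10).
v_3 = A·v_2 = (-8, 22).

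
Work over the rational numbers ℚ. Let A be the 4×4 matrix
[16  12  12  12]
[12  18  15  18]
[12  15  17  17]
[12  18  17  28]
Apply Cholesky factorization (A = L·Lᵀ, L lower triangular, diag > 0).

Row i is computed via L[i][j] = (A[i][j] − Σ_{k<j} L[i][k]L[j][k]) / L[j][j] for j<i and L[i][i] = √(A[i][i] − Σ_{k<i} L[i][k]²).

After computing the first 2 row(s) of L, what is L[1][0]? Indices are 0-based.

L[1][0] = 3

Step 1: L[0][0] = √(16) = 4.
  L[1][0] = (12) / L[0][0] = 3.
Step 2: L[1][1] = √(9) = 3.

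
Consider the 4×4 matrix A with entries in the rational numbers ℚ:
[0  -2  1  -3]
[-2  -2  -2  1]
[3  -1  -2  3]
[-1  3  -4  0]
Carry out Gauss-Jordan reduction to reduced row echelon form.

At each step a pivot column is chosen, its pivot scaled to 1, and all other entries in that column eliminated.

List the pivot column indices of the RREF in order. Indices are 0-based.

pivot columns: 0, 1, 2, 3

pivot(0,0): swap R0↔R1
pivot(0,0)=-2: scale R0 → (1, 1, 1, -1/2)
  clear (2,0): R2 −= (3)R0 → (0, -4, -5, 9/2)
  clear (3,0): R3 −= (-1)R0 → (0, 4, -3, -1/2)
pivot(1,1)=-2: scale R1 → (0, 1, -1/2, 3/2)
  clear (0,1): R0 −= (1)R1 → (1, 0, 3/2, -2)
  clear (2,1): R2 −= (-4)R1 → (0, 0, -7, 21/2)
  clear (3,1): R3 −= (4)R1 → (0, 0, -1, -13/2)
pivot(2,2)=-7: scale R2 → (0, 0, 1, -3/2)
  clear (0,2): R0 −= (3/2)R2 → (1, 0, 0, 1/4)
  clear (1,2): R1 −= (-1/2)R2 → (0, 1, 0, 3/4)
  clear (3,2): R3 −= (-1)R2 → (0, 0, 0, -8)
pivot(3,3)=-8: scale R3 → (0, 0, 0, 1)
  clear (0,3): R0 −= (1/4)R3 → (1, 0, 0, 0)
  clear (1,3): R1 −= (3/4)R3 → (0, 1, 0, 0)
  clear (2,3): R2 −= (-3/2)R3 → (0, 0, 1, 0)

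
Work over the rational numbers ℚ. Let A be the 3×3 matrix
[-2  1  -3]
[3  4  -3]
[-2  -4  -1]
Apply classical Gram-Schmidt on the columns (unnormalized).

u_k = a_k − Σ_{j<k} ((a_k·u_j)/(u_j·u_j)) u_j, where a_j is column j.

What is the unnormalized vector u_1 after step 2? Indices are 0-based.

Step 1: u_0 = a_0 = (-2, 3, -2).
Step 2: u_1 = a_1 − (18/17)·u_0 = (53/17, 14/17, -32/17).

u_1 = (53/17, 14/17, -32/17)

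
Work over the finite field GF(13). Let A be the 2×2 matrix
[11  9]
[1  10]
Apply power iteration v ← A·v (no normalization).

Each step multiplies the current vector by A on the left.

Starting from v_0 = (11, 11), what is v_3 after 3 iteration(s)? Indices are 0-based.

v_0 = (11, 11).
v_1 = A·v_0 = (12, 4).
v_2 = A·v_1 = (12, 0).
v_3 = A·v_2 = (2, 12).

v_3 = (2, 12)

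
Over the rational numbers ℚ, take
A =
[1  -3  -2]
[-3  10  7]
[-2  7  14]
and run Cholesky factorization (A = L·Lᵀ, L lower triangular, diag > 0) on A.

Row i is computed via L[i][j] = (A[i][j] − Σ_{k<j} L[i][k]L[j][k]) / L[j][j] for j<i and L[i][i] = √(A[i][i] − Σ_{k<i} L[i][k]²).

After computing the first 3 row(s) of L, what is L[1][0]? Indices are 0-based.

Step 1: L[0][0] = √(1) = 1.
  L[1][0] = (-3) / L[0][0] = -3.
Step 2: L[1][1] = √(1) = 1.
  L[2][0] = (-2) / L[0][0] = -2.
  L[2][1] = (1) / L[1][1] = 1.
Step 3: L[2][2] = √(9) = 3.

L[1][0] = -3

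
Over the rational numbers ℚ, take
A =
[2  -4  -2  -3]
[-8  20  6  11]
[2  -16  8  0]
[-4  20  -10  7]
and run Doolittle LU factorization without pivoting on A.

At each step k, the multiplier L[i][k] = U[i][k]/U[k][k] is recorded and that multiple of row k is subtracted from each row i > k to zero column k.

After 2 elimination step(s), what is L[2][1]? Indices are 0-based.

L[2][1] = -3

k=0: U[0][0]=2
  eliminate (1,0): mult=-4, new row 1: (0, 4, -2, -1); set L[1][0]=-4
  eliminate (2,0): mult=1, new row 2: (0, -12, 10, 3); set L[2][0]=1
  eliminate (3,0): mult=-2, new row 3: (0, 12, -14, 1); set L[3][0]=-2
k=1: U[1][1]=4
  eliminate (2,1): mult=-3, new row 2: (0, 0, 4, 0); set L[2][1]=-3
  eliminate (3,1): mult=3, new row 3: (0, 0, -8, 4); set L[3][1]=3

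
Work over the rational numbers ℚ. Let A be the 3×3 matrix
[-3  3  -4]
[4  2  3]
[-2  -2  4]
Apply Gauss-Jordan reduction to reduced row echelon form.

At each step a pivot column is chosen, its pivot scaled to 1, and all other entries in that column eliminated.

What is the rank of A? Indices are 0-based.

[1] R0 /= -3  ⇒  (1, -1, 4/3)
     R1 -= 4·R0  ⇒  (0, 6, -7/3)
     R2 -= -2·R0  ⇒  (0, -4, 20/3)
[2] R1 /= 6  ⇒  (0, 1, -7/18)
     R0 -= -1·R1  ⇒  (1, 0, 17/18)
     R2 -= -4·R1  ⇒  (0, 0, 46/9)
[3] R2 /= 46/9  ⇒  (0, 0, 1)
     R0 -= 17/18·R2  ⇒  (1, 0, 0)
     R1 -= -7/18·R2  ⇒  (0, 1, 0)

rank = 3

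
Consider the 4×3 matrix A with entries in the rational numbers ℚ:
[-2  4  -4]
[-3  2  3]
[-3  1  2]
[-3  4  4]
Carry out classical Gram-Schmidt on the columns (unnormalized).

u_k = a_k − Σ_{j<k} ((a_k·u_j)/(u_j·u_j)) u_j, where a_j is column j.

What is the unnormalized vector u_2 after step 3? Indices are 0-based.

Step 1: u_0 = a_0 = (-2, -3, -3, -3).
Step 2: u_1 = a_1 − (-29/31)·u_0 = (66/31, -25/31, -56/31, 37/31).
Step 3: u_2 = a_2 − (-19/31)·u_0 − (-101/102)·u_1 = (-53/17, 37/102, -83/51, 341/102).

u_2 = (-53/17, 37/102, -83/51, 341/102)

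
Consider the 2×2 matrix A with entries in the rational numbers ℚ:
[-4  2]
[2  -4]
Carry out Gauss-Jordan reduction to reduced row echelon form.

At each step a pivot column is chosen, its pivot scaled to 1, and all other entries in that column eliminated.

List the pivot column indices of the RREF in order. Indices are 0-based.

step 1: normalize row 0 (÷-4) = (1, -1/2)
  row 1: subtract 2×row0 = (0, -3)
step 2: normalize row 1 (÷-3) = (0, 1)
  row 0: subtract -1/2×row1 = (1, 0)

pivot columns: 0, 1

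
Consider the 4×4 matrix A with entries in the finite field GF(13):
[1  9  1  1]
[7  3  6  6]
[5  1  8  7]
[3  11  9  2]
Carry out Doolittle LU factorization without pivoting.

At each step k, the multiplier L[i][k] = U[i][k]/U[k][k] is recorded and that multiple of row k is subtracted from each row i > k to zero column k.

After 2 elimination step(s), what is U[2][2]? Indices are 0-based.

U[2][2] = 2

Step 1: pivot at (0,0) is 1.
  row1 ← row1 − (7)·row0  ⇒  L[1][0]=7, U row1=(0, 5, 12, 12)
  row2 ← row2 − (5)·row0  ⇒  L[2][0]=5, U row2=(0, 8, 3, 2)
  row3 ← row3 − (3)·row0  ⇒  L[3][0]=3, U row3=(0, 10, 6, 12)
Step 2: pivot at (1,1) is 5.
  row2 ← row2 − (12)·row1  ⇒  L[2][1]=12, U row2=(0, 0, 2, 1)
  row3 ← row3 − (2)·row1  ⇒  L[3][1]=2, U row3=(0, 0, 8, 1)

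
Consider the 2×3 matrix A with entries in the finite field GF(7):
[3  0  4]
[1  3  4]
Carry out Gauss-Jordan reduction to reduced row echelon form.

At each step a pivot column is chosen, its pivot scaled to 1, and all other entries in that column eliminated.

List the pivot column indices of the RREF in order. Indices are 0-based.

pivot columns: 0, 1

[1] R0 /= 3  ⇒  (1, 0, 6)
     R1 -= 1·R0  ⇒  (0, 3, 5)
[2] R1 /= 3  ⇒  (0, 1, 4)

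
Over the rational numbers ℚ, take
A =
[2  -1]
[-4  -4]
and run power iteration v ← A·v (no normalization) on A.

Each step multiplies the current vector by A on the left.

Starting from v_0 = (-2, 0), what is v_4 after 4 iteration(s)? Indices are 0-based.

v_0 = (-2, 0).
v_1 = A·v_0 = (-4, 8).
v_2 = A·v_1 = (-16, -16).
v_3 = A·v_2 = (-16, 128).
v_4 = A·v_3 = (-160, -448).

v_4 = (-160, -448)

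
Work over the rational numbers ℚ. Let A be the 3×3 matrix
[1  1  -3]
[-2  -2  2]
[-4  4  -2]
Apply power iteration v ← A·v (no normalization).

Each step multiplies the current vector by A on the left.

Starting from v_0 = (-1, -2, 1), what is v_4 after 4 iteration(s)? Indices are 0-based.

v_4 = (768, -416, 1872)

v_0 = (-1, -2, 1).
v_1 = A·v_0 = (-6, 8, -6).
v_2 = A·v_1 = (20, -16, 68).
v_3 = A·v_2 = (-200, 128, -280).
v_4 = A·v_3 = (768, -416, 1872).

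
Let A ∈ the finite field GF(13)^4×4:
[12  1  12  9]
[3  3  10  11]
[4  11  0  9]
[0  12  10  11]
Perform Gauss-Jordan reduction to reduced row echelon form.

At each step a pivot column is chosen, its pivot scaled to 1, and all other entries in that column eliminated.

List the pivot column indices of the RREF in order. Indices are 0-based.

[1] R0 /= 12  ⇒  (1, 12, 1, 4)
     R1 -= 3·R0  ⇒  (0, 6, 7, 12)
     R2 -= 4·R0  ⇒  (0, 2, 9, 6)
[2] R1 /= 6  ⇒  (0, 1, 12, 2)
     R0 -= 12·R1  ⇒  (1, 0, 0, 6)
     R2 -= 2·R1  ⇒  (0, 0, 11, 2)
     R3 -= 12·R1  ⇒  (0, 0, 9, 0)
[3] R2 /= 11  ⇒  (0, 0, 1, 12)
     R1 -= 12·R2  ⇒  (0, 1, 0, 1)
     R3 -= 9·R2  ⇒  (0, 0, 0, 9)
[4] R3 /= 9  ⇒  (0, 0, 0, 1)
     R0 -= 6·R3  ⇒  (1, 0, 0, 0)
     R1 -= 1·R3  ⇒  (0, 1, 0, 0)
     R2 -= 12·R3  ⇒  (0, 0, 1, 0)

pivot columns: 0, 1, 2, 3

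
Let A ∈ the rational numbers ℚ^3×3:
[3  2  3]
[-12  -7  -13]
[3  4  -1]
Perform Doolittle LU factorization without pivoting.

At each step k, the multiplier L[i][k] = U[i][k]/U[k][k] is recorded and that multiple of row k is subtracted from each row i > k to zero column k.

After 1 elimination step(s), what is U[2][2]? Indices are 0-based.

[col 0] pivot 3
  R1 -= -4*R0 → (0, 1, -1)  (L[1][0] := -4)
  R2 -= 1*R0 → (0, 2, -4)  (L[2][0] := 1)

U[2][2] = -4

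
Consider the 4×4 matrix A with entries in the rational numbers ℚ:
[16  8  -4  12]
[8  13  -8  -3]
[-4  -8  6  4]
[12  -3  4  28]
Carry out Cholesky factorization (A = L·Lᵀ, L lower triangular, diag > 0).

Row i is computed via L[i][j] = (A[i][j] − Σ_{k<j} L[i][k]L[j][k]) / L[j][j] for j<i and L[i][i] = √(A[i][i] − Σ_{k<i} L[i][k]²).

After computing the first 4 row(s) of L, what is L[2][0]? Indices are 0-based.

L[2][0] = -1

Step 1: L[0][0] = √(16) = 4.
  L[1][0] = (8) / L[0][0] = 2.
Step 2: L[1][1] = √(9) = 3.
  L[2][0] = (-4) / L[0][0] = -1.
  L[2][1] = (-6) / L[1][1] = -2.
Step 3: L[2][2] = √(1) = 1.
  L[3][0] = (12) / L[0][0] = 3.
  L[3][1] = (-9) / L[1][1] = -3.
  L[3][2] = (1) / L[2][2] = 1.
Step 4: L[3][3] = √(9) = 3.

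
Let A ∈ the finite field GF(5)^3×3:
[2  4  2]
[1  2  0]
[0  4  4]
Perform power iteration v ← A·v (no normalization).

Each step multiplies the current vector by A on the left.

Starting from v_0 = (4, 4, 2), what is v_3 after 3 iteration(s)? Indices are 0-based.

v_0 = (4, 4, 2).
v_1 = A·v_0 = (3, 2, 4).
v_2 = A·v_1 = (2, 2, 4).
v_3 = A·v_2 = (0, 1, 4).

v_3 = (0, 1, 4)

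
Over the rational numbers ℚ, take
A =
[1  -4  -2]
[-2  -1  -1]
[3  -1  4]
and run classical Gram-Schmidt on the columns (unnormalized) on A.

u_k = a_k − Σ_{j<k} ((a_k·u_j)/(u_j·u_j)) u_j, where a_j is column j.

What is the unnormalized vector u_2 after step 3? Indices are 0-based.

u_2 = (-175/227, 385/227, 315/227)

Step 1: u_0 = a_0 = (1, -2, 3).
Step 2: u_1 = a_1 − (-5/14)·u_0 = (-51/14, -12/7, 1/14).
Step 3: u_2 = a_2 − (6/7)·u_0 − (130/227)·u_1 = (-175/227, 385/227, 315/227).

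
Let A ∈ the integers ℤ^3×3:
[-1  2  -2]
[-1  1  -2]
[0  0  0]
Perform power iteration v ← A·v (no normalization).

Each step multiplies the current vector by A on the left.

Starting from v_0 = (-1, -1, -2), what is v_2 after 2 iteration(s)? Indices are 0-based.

v_0 = (-1, -1, -2).
v_1 = A·v_0 = (3, 4, 0).
v_2 = A·v_1 = (5, 1, 0).

v_2 = (5, 1, 0)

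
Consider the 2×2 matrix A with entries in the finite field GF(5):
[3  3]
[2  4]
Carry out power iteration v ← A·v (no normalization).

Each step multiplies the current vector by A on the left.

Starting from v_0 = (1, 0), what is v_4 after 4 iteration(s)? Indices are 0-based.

v_4 = (4, 3)

v_0 = (1, 0).
v_1 = A·v_0 = (3, 2).
v_2 = A·v_1 = (0, 4).
v_3 = A·v_2 = (2, 1).
v_4 = A·v_3 = (4, 3).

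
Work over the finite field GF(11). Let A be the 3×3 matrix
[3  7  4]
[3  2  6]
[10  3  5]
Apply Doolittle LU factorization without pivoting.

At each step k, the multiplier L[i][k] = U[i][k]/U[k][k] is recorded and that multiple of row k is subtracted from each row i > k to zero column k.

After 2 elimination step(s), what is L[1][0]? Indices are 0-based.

L[1][0] = 1

Step 1: pivot at (0,0) is 3.
  row1 ← row1 − (1)·row0  ⇒  L[1][0]=1, U row1=(0, 6, 2)
  row2 ← row2 − (7)·row0  ⇒  L[2][0]=7, U row2=(0, 9, 10)
Step 2: pivot at (1,1) is 6.
  row2 ← row2 − (7)·row1  ⇒  L[2][1]=7, U row2=(0, 0, 7)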